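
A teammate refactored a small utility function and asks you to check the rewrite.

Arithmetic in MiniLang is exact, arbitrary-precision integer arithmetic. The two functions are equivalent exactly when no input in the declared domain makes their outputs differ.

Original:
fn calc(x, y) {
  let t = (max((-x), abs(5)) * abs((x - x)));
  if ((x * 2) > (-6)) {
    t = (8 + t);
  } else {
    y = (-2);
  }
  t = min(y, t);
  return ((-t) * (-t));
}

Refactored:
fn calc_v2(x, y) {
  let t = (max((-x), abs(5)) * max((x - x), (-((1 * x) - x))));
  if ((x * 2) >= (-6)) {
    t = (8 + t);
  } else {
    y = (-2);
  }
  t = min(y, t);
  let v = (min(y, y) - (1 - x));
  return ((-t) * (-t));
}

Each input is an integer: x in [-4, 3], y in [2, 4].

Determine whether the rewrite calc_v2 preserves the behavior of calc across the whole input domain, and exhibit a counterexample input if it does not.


Input x=-3, y=3: 4 from calc versus 9 from calc_v2.
verdict: not equivalent; witness: x=-3, y=3


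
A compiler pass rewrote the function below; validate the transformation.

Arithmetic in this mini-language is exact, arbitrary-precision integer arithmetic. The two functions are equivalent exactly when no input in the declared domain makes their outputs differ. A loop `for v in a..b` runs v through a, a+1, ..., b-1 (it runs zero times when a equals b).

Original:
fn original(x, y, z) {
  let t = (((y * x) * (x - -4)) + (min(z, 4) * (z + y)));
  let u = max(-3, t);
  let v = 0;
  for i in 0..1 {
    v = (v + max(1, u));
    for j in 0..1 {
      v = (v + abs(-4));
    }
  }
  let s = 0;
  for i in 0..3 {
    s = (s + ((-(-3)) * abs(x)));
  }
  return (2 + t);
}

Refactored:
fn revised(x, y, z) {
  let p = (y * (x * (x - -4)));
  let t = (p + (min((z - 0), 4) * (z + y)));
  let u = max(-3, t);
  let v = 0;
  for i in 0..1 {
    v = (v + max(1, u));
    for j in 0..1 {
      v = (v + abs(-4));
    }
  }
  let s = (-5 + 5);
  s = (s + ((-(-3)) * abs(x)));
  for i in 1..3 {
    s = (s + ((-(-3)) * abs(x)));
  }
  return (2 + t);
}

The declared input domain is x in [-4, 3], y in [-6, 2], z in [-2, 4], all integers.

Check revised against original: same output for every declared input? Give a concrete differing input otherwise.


Although local variable names differ, and constant usage differs, and loop structure differs, and statement counts differ, and min/max/abs usage differs, and arithmetic usage differs, 504/504 inputs agree.
verdict: equivalent


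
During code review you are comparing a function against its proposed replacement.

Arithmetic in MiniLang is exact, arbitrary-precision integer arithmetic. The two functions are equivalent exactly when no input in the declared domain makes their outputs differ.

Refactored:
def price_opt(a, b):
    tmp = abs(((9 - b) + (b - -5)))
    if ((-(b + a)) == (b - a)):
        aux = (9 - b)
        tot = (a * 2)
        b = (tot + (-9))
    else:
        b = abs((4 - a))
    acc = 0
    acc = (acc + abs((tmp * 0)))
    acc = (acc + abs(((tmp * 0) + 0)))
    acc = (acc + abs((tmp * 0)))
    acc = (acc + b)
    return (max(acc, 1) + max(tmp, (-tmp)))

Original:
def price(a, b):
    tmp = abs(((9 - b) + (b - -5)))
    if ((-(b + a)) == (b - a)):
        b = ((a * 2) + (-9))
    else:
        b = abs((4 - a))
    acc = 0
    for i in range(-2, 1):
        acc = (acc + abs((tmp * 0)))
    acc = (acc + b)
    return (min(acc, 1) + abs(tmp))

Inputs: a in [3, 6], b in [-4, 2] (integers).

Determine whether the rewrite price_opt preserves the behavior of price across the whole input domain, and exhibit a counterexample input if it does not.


Evaluate both at a=3, b=0.
price: tmp becomes 14; next ((-(b + a)) == (b - a)) evaluates to true; next b becomes -3; next acc becomes 0; next at i=-2:; next acc becomes 0; next at i=-1:; next acc becomes 0; next at i=0:; next acc becomes 0; next acc becomes -3; next final value 11
price_opt: tmp becomes 14; next ((-(b + a)) == (b - a)) evaluates to true; next aux becomes 9; next tot becomes 6; next b becomes -3; next acc becomes 0; next acc becomes 0; next acc becomes 0; next acc becomes 0; next acc becomes -3; next final value 15
11 and 15 differ, so these are not the same function on this domain.
verdict: not equivalent; witness: a=3, b=0


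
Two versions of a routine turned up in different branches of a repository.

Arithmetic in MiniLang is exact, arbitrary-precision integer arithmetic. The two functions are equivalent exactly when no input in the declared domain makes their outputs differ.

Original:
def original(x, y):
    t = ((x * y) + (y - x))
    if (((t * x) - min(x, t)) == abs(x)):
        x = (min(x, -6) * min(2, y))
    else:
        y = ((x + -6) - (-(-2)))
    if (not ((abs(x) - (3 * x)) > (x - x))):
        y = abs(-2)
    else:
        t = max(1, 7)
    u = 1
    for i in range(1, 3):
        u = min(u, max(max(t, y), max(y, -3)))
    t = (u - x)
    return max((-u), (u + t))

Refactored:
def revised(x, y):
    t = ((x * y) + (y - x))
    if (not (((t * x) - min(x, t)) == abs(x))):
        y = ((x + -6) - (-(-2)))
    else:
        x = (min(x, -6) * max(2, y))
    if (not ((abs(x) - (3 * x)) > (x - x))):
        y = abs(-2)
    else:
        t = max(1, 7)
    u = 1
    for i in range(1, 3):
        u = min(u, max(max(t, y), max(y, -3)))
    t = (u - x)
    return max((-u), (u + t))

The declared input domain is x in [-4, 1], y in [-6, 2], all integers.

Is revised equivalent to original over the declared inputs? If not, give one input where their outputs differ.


Run the pair on x=0, y=0.
original: t = 0; (((t * x) - min(x, t)) == abs(x)) -> true; x = 0; (not ((abs(x) - (3 * x)) > (x - x))) -> true; y = 2; u = 1; [i=1]; u = 1; [i=2]; u = 1; t = 1; return 2
revised: t = 0; (not (((t * x) - min(x, t)) == abs(x))) -> false; x = -12; (not ((abs(x) - (3 * x)) > (x - x))) -> false; t = 7; u = 1; [i=1]; u = 1; [i=2]; u = 1; t = 13; return 14
2 != 14, so the rewrite changes behavior.
verdict: not equivalent; witness: x=0, y=0


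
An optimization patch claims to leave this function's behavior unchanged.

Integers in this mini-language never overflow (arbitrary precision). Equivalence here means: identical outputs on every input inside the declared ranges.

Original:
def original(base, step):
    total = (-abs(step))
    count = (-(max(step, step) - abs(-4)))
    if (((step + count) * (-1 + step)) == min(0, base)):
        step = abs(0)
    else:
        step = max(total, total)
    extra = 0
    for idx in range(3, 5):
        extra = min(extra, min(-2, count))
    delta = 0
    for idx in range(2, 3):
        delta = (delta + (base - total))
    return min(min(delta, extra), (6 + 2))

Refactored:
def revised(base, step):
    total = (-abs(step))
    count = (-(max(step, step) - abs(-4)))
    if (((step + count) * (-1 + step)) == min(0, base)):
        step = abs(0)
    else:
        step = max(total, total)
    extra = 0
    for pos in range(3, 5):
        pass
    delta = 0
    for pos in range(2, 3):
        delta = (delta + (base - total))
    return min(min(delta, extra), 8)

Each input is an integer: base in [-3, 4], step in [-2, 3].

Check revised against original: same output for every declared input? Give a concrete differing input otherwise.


Try base=-3, step=-2.
original: total becomes -2; next count becomes 6; next (((step + count) * (-1 + step)) == min(0, base)) evaluates to false; next step becomes -2; next extra becomes 0; next at idx=3:; next extra becomes -2; next at idx=4:; next extra becomes -2; next delta becomes 0; next at idx=2:; next delta becomes -1; next final value -2
revised: total becomes -2; next count becomes 6; next (((step + count) * (-1 + step)) == min(0, base)) evaluates to false; next step becomes -2; next extra becomes 0; next at pos=3:; next at pos=4:; next delta becomes 0; next at pos=2:; next delta becomes -1; next final value -1
-2 vs -1 — the two versions disagree here.
verdict: not equivalent; witness: base=-3, step=-2


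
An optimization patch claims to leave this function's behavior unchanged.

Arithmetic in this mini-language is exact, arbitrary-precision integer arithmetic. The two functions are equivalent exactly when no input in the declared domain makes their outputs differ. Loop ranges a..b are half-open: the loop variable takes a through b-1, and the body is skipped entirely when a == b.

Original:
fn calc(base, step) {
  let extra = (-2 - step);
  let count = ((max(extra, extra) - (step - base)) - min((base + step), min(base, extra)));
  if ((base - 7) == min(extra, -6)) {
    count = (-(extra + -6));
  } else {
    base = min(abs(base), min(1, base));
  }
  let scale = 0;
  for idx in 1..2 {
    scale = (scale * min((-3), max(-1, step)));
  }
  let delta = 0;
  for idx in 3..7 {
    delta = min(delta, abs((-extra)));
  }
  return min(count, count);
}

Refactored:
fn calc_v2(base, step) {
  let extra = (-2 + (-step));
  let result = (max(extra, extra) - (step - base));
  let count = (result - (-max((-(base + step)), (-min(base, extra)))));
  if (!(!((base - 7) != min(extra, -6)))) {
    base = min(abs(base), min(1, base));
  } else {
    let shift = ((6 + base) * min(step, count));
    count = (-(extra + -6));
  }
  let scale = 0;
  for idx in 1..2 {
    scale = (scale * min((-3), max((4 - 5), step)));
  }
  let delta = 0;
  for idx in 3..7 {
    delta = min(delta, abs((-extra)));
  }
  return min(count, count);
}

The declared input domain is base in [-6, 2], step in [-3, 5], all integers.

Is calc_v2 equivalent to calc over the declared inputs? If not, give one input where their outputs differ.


There is a behavioral-looking edit here, yet the outcome never shifts on this domain; all 81 inputs agree.
verdict: equivalent


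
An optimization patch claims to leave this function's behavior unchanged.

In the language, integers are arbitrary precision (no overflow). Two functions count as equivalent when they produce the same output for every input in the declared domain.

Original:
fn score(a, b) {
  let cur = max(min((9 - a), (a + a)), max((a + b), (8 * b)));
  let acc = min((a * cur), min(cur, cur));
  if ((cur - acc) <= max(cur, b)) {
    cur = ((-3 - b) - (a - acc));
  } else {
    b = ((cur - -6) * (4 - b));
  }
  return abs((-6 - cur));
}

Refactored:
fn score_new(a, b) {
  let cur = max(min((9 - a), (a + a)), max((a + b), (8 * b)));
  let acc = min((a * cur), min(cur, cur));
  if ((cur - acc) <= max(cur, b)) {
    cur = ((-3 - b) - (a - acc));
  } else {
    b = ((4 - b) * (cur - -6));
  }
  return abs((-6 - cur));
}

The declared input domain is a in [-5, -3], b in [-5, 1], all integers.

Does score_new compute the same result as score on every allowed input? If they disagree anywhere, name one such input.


Equivalent — the differences include same computation, different form, yet no declared input distinguishes the two.
One worked example (a=-3, b=-3) — score: cur=-6, then acc=-6, then ((cur - acc) <= max(cur, b)) is false, then b=0, then returns 0; score_new: cur=-6, then acc=-6, then ((cur - acc) <= max(cur, b)) is false, then b=0, then returns 0; agreement on 0.
Checked all 21 inputs in the declared domain: the outputs agree on every one.
verdict: equivalent


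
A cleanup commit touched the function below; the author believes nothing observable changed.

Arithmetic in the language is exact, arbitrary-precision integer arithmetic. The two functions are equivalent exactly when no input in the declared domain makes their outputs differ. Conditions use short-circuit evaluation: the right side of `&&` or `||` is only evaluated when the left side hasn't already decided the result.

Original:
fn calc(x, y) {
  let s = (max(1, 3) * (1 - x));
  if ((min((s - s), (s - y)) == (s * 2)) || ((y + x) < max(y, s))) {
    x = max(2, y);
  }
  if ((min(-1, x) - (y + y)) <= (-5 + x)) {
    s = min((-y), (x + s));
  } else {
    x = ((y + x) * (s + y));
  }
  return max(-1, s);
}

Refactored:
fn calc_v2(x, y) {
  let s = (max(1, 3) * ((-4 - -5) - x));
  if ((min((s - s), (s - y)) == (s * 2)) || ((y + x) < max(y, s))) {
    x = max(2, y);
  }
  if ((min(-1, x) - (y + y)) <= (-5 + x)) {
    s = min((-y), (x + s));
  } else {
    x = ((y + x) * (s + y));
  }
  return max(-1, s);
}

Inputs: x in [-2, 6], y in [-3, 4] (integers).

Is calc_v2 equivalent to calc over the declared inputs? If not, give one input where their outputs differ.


This is a faithful refactor — arithmetic usage differs, plus constant usage differs, but the computed results match everywhere.
Tracing x=0, y=3: calc: s becomes 3; next ((min((s - s), (s - y)) == (s * 2)) || ((y + x) < max(y, s))) evaluates to false; next ((min(-1, x) - (y + y)) <= (-5 + x)) evaluates to true; next s becomes -3; next final value -1 | calc_v2: s becomes 3; next ((min((s - s), (s - y)) == (s * 2)) || ((y + x) < max(y, s))) evaluates to false; next ((min(-1, x) - (y + y)) <= (-5 + x)) evaluates to true; next s becomes -3; next final value -1 — matching result -1.
Every one of the 72 inputs gives matching results.
verdict: equivalent


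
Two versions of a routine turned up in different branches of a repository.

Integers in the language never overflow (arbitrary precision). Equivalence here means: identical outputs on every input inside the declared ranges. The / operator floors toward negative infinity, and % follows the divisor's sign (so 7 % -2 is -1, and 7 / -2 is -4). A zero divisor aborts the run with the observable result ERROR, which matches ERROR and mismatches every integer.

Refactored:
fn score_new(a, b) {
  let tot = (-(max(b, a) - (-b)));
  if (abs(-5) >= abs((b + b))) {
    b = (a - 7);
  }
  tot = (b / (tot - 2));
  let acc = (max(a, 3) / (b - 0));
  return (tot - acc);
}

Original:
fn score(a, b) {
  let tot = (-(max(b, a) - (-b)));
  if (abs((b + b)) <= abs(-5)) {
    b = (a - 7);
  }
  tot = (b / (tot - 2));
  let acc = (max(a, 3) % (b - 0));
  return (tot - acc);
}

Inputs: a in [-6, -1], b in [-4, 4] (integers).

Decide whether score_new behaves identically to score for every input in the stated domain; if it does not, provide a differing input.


There is a counterexample at a=-6, b=-3: -1 on one side, 0 on the other.
score: tot becomes 6; next (abs((b + b)) <= abs(-5)) evaluates to false; next tot becomes -1; next acc becomes 0; next final value -1
score_new: tot becomes 6; next (abs(-5) >= abs((b + b))) evaluates to false; next tot becomes -1; next acc becomes -1; next final value 0
verdict: not equivalent; witness: a=-6, b=-3


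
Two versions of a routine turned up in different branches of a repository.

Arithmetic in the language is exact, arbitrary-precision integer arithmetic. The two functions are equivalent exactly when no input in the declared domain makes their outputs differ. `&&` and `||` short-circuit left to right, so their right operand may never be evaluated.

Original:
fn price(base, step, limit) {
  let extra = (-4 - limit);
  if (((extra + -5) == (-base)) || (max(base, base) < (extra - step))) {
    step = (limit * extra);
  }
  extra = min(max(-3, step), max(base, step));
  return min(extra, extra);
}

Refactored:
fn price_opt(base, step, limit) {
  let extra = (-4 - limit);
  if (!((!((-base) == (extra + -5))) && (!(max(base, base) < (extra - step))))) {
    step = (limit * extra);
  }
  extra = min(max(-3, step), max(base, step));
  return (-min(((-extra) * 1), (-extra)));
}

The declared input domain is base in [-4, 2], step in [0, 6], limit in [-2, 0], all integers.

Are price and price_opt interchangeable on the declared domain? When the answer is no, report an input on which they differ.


Equivalent. One difference looks behavioral, but it never changes the outcome for any declared input.
Every one of the 147 inputs gives matching results.
Spot check at base=-4, step=2, limit=-2 — price: extra becomes -2; next (((extra + -5) == (-base)) || (max(base, base) < (extra - step))) evaluates to false; next extra becomes 2; next final value 2. price_opt: extra becomes -2; next (!((!((-base) == (extra + -5))) && (!(max(base, base) < (extra - step))))) evaluates to false; next extra becomes 2; next final value 2. Both give 2.
verdict: equivalent


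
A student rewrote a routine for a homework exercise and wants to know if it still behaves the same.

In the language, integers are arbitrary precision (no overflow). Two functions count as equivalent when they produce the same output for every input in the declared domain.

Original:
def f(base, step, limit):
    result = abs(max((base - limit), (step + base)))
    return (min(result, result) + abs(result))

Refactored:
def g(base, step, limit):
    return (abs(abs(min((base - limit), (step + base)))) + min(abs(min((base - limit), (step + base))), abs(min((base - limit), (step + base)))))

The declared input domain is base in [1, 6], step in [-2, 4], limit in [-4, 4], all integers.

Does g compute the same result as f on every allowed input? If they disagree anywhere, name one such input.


At base=1, step=-2, limit=-4: f gives 10, g gives 2.
verdict: not equivalent; witness: base=1, step=-2, limit=-4


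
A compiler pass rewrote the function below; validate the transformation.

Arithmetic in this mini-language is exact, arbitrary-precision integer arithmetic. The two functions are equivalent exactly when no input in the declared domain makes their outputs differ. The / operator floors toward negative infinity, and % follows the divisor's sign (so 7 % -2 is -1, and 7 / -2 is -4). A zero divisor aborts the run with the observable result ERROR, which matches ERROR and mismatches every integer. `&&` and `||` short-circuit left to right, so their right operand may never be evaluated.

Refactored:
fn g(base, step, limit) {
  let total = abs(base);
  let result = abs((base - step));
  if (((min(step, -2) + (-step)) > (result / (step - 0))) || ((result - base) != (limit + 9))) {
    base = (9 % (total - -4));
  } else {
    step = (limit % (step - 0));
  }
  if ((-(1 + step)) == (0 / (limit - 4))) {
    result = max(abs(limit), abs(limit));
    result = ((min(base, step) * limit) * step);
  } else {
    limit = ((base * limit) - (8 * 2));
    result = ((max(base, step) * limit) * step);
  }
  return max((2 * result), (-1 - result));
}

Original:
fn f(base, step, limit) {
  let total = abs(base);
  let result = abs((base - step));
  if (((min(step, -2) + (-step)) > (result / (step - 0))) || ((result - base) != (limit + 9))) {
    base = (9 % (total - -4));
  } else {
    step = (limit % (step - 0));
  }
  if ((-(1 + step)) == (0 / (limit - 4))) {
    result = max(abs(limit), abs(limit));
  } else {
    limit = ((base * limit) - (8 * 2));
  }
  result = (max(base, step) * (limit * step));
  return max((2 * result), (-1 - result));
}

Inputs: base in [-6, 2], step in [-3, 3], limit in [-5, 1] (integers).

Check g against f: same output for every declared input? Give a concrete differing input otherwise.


There is a counterexample at base=-6, step=-1, limit=-5: 90 on one side, 4 on the other.
f: total = 6; result = 5; (((min(step, -2) + (-step)) > (result / (step - 0))) || ((result - base) != (limit + 9))) -> true; base = 9; ((-(1 + step)) == (0 / (limit - 4))) -> true; result = 5; result = 45; return 90
g: total = 6; result = 5; (((min(step, -2) + (-step)) > (result / (step - 0))) || ((result - base) != (limit + 9))) -> true; base = 9; ((-(1 + step)) == (0 / (limit - 4))) -> true; result = 5; result = -5; return 4
verdict: not equivalent; witness: base=-6, step=-1, limit=-5


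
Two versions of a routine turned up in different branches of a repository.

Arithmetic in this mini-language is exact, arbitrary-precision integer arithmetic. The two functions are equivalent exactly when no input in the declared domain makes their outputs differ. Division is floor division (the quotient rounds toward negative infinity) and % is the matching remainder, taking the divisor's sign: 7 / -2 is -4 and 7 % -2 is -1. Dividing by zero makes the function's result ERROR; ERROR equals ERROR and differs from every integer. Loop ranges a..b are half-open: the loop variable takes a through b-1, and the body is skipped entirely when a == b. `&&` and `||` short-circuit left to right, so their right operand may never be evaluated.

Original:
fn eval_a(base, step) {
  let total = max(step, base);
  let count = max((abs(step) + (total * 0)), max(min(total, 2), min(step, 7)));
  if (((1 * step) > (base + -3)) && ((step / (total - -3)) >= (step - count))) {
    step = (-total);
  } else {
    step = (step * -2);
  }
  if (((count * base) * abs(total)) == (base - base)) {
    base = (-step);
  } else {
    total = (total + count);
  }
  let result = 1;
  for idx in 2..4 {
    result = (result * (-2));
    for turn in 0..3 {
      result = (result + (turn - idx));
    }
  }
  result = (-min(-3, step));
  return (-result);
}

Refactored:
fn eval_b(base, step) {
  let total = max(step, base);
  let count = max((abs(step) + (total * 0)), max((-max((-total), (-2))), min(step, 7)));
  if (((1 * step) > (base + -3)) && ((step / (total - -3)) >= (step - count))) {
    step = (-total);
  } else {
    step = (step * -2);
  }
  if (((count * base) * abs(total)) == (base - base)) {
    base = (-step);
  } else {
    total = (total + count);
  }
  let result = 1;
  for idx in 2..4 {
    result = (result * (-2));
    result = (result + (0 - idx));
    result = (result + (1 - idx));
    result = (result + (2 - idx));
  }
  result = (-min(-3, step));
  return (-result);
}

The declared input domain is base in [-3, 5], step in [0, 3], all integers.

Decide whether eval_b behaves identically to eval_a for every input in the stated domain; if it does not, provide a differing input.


This is a faithful refactor — loop structure differs; and arithmetic usage differs; and min/max/abs usage differs; and constant usage differs; and local variable names differ; and statement counts differ, but the computed results match everywhere.
One worked example (base=3, step=2) — eval_a: total := 3 | count := 2 | (((1 * step) > (base + -3)) && ((step / (total - -3)) >= (step - count))): true | step := -3 | (((count * base) * abs(total)) == (base - base)): false | total := 5 | result := 1 | iter idx=2: | result := -2 | iter turn=0: | result := -4 | iter turn=1: | result := -5 | iter turn=2: | result := -5 | iter idx=3: | result := 10 | iter turn=0: | result := 7 | iter turn=1: | result := 5 | iter turn=2: | result := 4 | result := 3 | result -3; eval_b: total := 3 | count := 2 | (((1 * step) > (base + -3)) && ((step / (total - -3)) >= (step - count))): true | step := -3 | (((count * base) * abs(total)) == (base - base)): false | total := 5 | result := 1 | iter idx=2: | result := -2 | result := -4 | result := -5 | result := -5 | iter idx=3: | result := 10 | result := 7 | result := 5 | result := 4 | result := 3 | result -3; agreement on -3.
Checked all 36 inputs in the declared domain: the outputs agree on every one.
verdict: equivalent


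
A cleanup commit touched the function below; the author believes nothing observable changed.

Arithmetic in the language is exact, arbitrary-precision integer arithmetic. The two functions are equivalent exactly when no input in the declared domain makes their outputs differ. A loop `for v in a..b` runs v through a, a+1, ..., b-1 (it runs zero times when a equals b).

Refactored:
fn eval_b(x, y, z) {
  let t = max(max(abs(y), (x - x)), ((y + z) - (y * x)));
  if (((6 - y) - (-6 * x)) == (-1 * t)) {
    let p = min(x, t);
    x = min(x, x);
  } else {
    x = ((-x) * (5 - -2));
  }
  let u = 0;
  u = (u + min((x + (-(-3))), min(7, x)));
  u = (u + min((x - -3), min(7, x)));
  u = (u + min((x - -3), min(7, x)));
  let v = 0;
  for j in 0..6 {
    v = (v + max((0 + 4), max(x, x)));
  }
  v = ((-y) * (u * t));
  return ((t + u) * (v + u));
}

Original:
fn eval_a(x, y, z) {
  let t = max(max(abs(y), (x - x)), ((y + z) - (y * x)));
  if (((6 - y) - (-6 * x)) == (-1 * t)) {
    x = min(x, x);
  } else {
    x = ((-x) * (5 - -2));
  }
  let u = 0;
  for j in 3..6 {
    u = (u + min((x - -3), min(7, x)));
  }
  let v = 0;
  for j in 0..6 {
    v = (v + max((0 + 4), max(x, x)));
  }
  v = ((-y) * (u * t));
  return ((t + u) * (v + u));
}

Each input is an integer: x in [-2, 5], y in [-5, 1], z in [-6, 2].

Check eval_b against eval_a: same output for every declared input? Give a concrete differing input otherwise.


Comparing the listings, the differences include: arithmetic usage differs, and statement counts differ, and loop structure differs, and local variable names differ, and min/max/abs usage differs, and constant usage differs.
Spot check at x=0, y=1, z=2 — eval_a: t := 3 | (((6 - y) - (-6 * x)) == (-1 * t)): false | x := 0 | u := 0 | iter j=3: | u := 0 | iter j=4: | u := 0 | iter j=5: | u := 0 | v := 0 | iter j=0: | v := 4 | iter j=1: | v := 8 | iter j=2: | v := 12 | iter j=3: | v := 16 | iter j=4: | v := 20 | iter j=5: | v := 24 | v := 0 | result 0. eval_b: t := 3 | (((6 - y) - (-6 * x)) == (-1 * t)): false | x := 0 | u := 0 | u := 0 | u := 0 | u := 0 | v := 0 | iter j=0: | v := 4 | iter j=1: | v := 8 | iter j=2: | v := 12 | iter j=3: | v := 16 | iter j=4: | v := 20 | iter j=5: | v := 24 | v := 0 | result 0. Both give 0.
Across all 504 domain points the two functions coincide.
verdict: equivalent


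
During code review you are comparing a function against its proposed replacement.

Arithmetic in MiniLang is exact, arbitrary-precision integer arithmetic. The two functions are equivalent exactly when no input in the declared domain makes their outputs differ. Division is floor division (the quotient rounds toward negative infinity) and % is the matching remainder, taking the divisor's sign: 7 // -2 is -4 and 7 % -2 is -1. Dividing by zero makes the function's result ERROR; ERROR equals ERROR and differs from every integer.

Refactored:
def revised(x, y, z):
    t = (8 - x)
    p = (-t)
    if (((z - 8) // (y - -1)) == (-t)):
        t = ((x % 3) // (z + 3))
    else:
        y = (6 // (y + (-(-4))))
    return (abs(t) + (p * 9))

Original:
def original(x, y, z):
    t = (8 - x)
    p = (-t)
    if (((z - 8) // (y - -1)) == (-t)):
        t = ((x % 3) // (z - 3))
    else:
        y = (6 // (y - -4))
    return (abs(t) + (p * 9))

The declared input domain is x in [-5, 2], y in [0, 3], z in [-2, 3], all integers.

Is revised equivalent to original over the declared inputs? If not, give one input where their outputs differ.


These are not equivalent — on x=1, y=0, z=1 the outputs split (-62 vs -63).
original: t becomes 7; next p becomes -7; next (((z - 8) // (y - -1)) == (-t)) evaluates to true; next t becomes -1; next final value -62
revised: t becomes 7; next p becomes -7; next (((z - 8) // (y - -1)) == (-t)) evaluates to true; next t becomes 0; next final value -63
verdict: not equivalent; witness: x=1, y=0, z=1


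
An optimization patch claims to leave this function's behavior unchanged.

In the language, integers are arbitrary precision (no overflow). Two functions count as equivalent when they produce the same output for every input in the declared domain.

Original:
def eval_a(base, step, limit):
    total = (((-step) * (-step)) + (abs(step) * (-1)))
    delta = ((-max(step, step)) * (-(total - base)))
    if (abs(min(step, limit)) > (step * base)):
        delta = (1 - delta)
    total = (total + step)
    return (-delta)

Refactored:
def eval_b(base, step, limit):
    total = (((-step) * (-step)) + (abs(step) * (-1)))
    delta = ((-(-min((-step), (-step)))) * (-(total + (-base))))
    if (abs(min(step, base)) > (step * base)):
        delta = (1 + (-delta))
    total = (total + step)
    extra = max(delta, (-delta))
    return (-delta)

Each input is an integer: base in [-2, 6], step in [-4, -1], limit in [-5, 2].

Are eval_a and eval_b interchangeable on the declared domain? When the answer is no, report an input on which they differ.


Not equivalent: base=-2, step=-2, limit=-5 separates them (-9 vs 8).
eval_a: total = 2; delta = -8; (abs(min(step, limit)) > (step * base)) -> true; delta = 9; total = 0; return -9
eval_b: total = 2; delta = -8; (abs(min(step, base)) > (step * base)) -> false; total = 0; extra = 8; return 8
verdict: not equivalent; witness: base=-2, step=-2, limit=-5


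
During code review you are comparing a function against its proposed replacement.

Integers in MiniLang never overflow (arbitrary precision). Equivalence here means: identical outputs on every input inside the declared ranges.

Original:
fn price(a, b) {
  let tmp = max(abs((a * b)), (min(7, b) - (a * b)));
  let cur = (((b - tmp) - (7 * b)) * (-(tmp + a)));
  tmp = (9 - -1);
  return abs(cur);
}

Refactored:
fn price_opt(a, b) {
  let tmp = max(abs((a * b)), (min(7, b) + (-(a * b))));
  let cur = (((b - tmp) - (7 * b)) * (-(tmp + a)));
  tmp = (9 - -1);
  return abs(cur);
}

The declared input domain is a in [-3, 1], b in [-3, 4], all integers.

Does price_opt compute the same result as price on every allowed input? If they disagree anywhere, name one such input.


Differences: arithmetic usage differs — yet all 40 inputs agree.
verdict: equivalent


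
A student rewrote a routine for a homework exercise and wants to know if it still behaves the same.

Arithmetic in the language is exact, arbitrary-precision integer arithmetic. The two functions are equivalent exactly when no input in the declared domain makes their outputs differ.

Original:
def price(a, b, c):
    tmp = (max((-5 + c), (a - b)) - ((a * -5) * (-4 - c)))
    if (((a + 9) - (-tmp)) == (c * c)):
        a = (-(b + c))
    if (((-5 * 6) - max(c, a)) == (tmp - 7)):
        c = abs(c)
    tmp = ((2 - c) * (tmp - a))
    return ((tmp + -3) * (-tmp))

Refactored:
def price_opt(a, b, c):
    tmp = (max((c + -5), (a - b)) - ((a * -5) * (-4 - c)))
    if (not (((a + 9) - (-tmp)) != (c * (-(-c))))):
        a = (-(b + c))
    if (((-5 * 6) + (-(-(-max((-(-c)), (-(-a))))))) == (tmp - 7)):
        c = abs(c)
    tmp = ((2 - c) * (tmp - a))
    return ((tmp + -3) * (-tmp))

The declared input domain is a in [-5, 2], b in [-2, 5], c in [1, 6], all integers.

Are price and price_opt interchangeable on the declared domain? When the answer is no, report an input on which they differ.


Differences: boolean connective usage differs; arithmetic usage differs; comparison usage differs — yet all 384 inputs agree.
verdict: equivalent


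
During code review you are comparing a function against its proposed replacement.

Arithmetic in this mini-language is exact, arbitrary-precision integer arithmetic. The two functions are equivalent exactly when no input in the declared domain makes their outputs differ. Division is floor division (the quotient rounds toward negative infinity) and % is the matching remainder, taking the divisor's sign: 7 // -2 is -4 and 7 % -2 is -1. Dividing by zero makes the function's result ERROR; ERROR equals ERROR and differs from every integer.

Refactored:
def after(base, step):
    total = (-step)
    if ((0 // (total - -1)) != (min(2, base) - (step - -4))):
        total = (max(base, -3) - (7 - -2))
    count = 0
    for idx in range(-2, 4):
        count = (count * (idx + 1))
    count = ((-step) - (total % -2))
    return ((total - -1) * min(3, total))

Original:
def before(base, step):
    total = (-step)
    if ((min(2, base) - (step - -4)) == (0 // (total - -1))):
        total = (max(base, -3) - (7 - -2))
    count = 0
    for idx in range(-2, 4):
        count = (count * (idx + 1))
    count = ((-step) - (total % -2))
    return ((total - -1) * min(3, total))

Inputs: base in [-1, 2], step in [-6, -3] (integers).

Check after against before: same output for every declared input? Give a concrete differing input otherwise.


base=-1, step=-6 yields 21 from before but 90 from after.
verdict: not equivalent; witness: base=-1, step=-6


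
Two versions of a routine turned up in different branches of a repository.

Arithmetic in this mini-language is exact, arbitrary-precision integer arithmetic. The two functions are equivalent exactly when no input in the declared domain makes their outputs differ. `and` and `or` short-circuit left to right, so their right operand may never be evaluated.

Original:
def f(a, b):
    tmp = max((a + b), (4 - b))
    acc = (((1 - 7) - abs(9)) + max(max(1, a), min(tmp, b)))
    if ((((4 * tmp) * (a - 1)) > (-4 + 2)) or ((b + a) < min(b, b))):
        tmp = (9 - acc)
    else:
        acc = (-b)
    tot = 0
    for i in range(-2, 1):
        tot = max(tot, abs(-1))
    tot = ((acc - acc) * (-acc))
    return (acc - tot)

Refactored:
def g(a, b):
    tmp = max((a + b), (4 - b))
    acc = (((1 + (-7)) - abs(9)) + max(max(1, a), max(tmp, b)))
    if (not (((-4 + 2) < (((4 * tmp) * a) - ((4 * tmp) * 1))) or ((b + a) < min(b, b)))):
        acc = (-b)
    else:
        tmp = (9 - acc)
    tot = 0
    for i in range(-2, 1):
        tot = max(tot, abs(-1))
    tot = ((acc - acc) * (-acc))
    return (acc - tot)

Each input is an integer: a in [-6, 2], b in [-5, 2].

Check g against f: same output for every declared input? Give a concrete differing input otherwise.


The rewrite breaks on a=-6, b=-5, where the results are -14 and -6.
f: tmp becomes 9; next acc becomes -14; next ((((4 * tmp) * (a - 1)) > (-4 + 2)) or ((b + a) < min(b, b))) evaluates to true; next tmp becomes 23; next tot becomes 0; next at i=-2:; next tot becomes 1; next at i=-1:; next tot becomes 1; next at i=0:; next tot becomes 1; next tot becomes 0; next final value -14
g: tmp becomes 9; next acc becomes -6; next (not (((-4 + 2) < (((4 * tmp) * a) - ((4 * tmp) * 1))) or ((b + a) < min(b, b)))) evaluates to false; next tmp becomes 15; next tot becomes 0; next at i=-2:; next tot becomes 1; next at i=-1:; next tot becomes 1; next at i=0:; next tot becomes 1; next tot becomes 0; next final value -6
verdict: not equivalent; witness: a=-6, b=-5


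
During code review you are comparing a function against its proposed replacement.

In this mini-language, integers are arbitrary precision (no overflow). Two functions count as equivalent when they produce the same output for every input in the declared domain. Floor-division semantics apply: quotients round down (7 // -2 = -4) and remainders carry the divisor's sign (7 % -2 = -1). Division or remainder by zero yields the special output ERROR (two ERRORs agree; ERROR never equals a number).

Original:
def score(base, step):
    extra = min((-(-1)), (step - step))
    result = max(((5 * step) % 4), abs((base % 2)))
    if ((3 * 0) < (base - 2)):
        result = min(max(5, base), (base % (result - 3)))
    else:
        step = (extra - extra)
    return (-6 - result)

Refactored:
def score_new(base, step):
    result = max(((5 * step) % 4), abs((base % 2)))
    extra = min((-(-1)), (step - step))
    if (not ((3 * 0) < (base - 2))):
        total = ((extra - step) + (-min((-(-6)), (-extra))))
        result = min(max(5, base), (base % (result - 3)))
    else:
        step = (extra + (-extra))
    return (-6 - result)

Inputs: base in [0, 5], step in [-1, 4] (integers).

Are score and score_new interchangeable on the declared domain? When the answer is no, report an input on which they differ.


These are not equivalent — on base=0, step=-1 the outputs split (-9 vs ERROR).
score: extra becomes 0; next result becomes 3; next ((3 * 0) < (base - 2)) evaluates to false; next step becomes 0; next final value -9
score_new: result becomes 3; next extra becomes 0; next (not ((3 * 0) < (base - 2))) evaluates to true; next total becomes 1; next hits division by zero so the output is ERROR
verdict: not equivalent; witness: base=0, step=-1


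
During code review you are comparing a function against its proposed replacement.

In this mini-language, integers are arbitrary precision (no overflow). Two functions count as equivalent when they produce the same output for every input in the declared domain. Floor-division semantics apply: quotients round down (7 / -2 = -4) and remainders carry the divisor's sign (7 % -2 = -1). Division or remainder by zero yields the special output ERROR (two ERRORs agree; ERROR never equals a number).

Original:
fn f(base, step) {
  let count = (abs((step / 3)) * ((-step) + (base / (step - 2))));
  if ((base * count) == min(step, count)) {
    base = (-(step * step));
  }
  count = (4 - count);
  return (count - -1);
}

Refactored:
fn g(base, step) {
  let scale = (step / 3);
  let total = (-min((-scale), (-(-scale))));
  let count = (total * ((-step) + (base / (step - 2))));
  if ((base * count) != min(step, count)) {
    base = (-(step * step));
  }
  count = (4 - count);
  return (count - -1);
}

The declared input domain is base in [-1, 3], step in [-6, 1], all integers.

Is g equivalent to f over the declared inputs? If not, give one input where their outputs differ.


Although `((base * count) == min(step, count))` became `((base * count) != min(step, count))`, no input in the stated domain can expose it; all 40 inputs agree.
verdict: equivalent


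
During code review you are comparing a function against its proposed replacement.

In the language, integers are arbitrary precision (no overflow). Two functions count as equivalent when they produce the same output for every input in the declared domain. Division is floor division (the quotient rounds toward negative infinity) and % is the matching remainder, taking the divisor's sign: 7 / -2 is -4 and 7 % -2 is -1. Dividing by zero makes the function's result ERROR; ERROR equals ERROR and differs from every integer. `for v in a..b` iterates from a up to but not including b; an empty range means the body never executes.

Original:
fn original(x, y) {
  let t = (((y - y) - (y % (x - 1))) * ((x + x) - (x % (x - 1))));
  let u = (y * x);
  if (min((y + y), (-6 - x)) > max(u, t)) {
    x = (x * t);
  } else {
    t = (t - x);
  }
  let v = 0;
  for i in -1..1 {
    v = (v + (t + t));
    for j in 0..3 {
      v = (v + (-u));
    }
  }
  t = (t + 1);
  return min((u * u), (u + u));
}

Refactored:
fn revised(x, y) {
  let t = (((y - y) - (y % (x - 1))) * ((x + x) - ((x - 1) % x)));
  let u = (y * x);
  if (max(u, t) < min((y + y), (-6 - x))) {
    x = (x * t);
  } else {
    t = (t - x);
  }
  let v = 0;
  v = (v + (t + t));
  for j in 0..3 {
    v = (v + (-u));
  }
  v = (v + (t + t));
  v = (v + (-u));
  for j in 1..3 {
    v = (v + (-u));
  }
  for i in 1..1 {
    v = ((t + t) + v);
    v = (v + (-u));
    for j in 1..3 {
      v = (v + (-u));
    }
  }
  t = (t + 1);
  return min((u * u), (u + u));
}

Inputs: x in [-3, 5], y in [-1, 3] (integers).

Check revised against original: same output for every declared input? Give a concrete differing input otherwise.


At x=0, y=-1: original gives 0, revised gives ERROR.
verdict: not equivalent; witness: x=0, y=-1


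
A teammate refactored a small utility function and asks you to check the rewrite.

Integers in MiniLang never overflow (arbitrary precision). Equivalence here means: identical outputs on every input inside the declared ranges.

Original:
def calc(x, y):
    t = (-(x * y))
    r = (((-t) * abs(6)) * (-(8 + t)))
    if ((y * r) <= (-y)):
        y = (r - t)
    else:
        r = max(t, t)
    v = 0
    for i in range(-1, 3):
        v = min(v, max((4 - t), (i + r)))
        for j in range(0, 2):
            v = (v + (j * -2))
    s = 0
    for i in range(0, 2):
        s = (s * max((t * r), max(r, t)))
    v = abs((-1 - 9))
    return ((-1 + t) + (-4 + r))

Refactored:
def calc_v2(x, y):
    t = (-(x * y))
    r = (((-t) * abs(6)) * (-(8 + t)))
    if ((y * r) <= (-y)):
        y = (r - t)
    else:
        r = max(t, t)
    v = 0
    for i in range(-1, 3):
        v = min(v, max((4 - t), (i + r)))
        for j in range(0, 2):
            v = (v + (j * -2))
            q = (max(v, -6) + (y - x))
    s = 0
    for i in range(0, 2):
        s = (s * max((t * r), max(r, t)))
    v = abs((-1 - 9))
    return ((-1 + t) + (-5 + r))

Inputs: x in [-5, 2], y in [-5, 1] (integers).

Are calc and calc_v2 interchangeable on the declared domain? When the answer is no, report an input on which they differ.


There is a counterexample at x=-5, y=-5: 2520 on one side, 2519 on the other.
calc: t=-25, then r=2550, then ((y * r) <= (-y)) is true, then y=2575, then v=0, then (i=-1), then v=0, then (j=0), then v=0, then (j=1), then v=-2, then (i=0), then v=-2, then (j=0), then v=-2, then (j=1), then v=-4, then (i=1), then v=-4, then (j=0), then v=-4, then (j=1), then v=-6, then (i=2), then v=-6, then (j=0), then v=-6, then (j=1), then v=-8, then s=0, then (i=0), then s=0, then (i=1), then s=0, then v=10, then returns 2520
calc_v2: t=-25, then r=2550, then ((y * r) <= (-y)) is true, then y=2575, then v=0, then (i=-1), then v=0, then (j=0), then v=0, then q=2580, then (j=1), then v=-2, then q=2578, then (i=0), then v=-2, then (j=0), then v=-2, then q=2578, then (j=1), then v=-4, then q=2576, then (i=1), then v=-4, then (j=0), then v=-4, then q=2576, then (j=1), then v=-6, then q=2574, then (i=2), then v=-6, then (j=0), then v=-6, then q=2574, then (j=1), then v=-8, then q=2574, then s=0, then (i=0), then s=0, then (i=1), then s=0, then v=10, then returns 2519
verdict: not equivalent; witness: x=-5, y=-5
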